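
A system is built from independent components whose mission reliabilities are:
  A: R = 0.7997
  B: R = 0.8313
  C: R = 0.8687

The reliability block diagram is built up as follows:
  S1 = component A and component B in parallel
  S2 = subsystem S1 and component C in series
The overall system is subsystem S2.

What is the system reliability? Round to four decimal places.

0.8393

Parallel (A and B): 1 − (1 − 0.799700)(1 − 0.831300) = 0.966209
Series ([0.966209] and C): 0.966209 × 0.868700 = 0.8393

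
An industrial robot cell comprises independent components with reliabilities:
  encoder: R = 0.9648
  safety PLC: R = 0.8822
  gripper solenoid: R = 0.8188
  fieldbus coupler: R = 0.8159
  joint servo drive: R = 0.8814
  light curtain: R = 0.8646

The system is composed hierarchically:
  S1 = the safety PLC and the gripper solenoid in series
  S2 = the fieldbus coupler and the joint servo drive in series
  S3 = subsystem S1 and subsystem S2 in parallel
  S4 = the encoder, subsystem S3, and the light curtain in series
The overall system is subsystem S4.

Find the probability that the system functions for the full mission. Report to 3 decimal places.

0.769

Series (safety PLC and gripper solenoid): 0.88220 × 0.81880 = 0.72235
Series (fieldbus coupler and joint servo drive): 0.81590 × 0.88140 = 0.71913
Parallel ([0.72235] and [0.71913]): 1 − (1 − 0.72235)(1 − 0.71913) = 0.92202
Series (encoder, [0.92202], and light curtain): 0.96480 × 0.92202 × 0.86460 = 0.769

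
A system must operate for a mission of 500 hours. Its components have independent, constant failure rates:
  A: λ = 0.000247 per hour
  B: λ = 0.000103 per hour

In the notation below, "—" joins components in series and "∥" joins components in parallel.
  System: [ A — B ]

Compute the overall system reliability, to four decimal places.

0.8395

R(A) = exp(−0.000247 × 500) = 0.883822
R(B) = exp(−0.000103 × 500) = 0.949804
Series (A and B): 0.883822 × 0.949804 = 0.8395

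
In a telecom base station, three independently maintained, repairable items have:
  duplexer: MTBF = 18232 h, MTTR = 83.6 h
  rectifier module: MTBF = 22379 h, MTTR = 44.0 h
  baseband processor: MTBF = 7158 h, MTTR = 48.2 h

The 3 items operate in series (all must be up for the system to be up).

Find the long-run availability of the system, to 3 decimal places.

0.987

A(duplexer) = MTBF/(MTBF+MTTR) = 18232/(18232+83.6) = 0.995436
A(rectifier module) = MTBF/(MTBF+MTTR) = 22379/(22379+44.0) = 0.998038
A(baseband processor) = MTBF/(MTBF+MTTR) = 7158/(7158+48.2) = 0.993311
Series availability: 0.995436 × 0.998038 × 0.993311 = 0.987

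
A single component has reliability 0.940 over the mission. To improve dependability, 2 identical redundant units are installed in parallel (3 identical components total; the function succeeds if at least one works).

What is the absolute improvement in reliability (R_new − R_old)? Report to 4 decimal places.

0.0598

R_before = 0.940
R_after = 1 − (1 − 0.940)^3 = 0.9998
ΔR = 0.9998 − 0.940 = 0.0598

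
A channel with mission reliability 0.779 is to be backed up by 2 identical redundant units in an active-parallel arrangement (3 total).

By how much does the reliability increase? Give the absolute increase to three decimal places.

R_before = 0.779
R_after = 1 − (1 − 0.779)^3 = 0.989
ΔR = 0.989 − 0.779 = 0.210

0.210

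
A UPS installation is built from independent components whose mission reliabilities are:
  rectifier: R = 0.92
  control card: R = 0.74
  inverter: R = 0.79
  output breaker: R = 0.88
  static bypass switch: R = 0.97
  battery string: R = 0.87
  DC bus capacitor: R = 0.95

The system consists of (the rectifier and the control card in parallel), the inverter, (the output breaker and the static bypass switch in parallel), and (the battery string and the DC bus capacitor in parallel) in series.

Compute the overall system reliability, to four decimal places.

Parallel (rectifier and control card): 1 − (1 − 0.920000)(1 − 0.740000) = 0.979200
Parallel (output breaker and static bypass switch): 1 − (1 − 0.880000)(1 − 0.970000) = 0.996400
Parallel (battery string and DC bus capacitor): 1 − (1 − 0.870000)(1 − 0.950000) = 0.993500
Series ([0.979200], inverter, [0.996400], and [0.993500]): 0.979200 × 0.790000 × 0.996400 × 0.993500 = 0.7658

0.7658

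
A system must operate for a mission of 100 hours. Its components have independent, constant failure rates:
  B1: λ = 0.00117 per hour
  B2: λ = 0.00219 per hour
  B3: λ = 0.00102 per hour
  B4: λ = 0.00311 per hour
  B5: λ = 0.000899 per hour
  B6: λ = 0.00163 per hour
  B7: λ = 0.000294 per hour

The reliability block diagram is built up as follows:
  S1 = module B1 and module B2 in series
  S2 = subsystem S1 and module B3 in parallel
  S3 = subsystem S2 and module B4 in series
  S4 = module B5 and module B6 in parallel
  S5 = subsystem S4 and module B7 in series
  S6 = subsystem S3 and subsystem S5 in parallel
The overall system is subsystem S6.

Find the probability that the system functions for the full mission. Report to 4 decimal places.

R(B1) = exp(−0.00117 × 100) = 0.889585
R(B2) = exp(−0.00219 × 100) = 0.803322
R(B3) = exp(−0.00102 × 100) = 0.903030
R(B4) = exp(−0.00311 × 100) = 0.732714
R(B5) = exp(−0.000899 × 100) = 0.914023
R(B6) = exp(−0.00163 × 100) = 0.849591
R(B7) = exp(−0.000294 × 100) = 0.971028
Series (B1 and B2): 0.889585 × 0.803322 = 0.714623
Parallel ([0.714623] and B3): 1 − (1 − 0.714623)(1 − 0.903030) = 0.972327
Series ([0.972327] and B4): 0.972327 × 0.732714 = 0.712438
Parallel (B5 and B6): 1 − (1 − 0.914023)(1 − 0.849591) = 0.987068
Series ([0.987068] and B7): 0.987068 × 0.971028 = 0.958471
Parallel ([0.712438] and [0.958471]): 1 − (1 − 0.712438)(1 − 0.958471) = 0.9881

0.9881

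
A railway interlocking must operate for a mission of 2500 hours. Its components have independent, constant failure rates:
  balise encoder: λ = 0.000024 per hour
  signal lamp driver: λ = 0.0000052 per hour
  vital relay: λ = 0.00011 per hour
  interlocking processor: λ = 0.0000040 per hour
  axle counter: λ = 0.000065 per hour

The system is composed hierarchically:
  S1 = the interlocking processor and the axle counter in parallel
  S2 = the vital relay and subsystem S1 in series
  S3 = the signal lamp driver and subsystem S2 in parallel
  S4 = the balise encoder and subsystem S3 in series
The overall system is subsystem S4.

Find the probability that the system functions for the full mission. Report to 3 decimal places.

R(balise encoder) = exp(−0.000024 × 2500) = 0.94176
R(signal lamp driver) = exp(−0.0000052 × 2500) = 0.98708
R(vital relay) = exp(−0.00011 × 2500) = 0.75957
R(interlocking processor) = exp(−0.0000040 × 2500) = 0.99005
R(axle counter) = exp(−0.000065 × 2500) = 0.85002
Parallel (interlocking processor and axle counter): 1 − (1 − 0.99005)(1 − 0.85002) = 0.99851
Series (vital relay and [0.99851]): 0.75957 × 0.99851 = 0.75844
Parallel (signal lamp driver and [0.75844]): 1 − (1 − 0.98708)(1 − 0.75844) = 0.99688
Series (balise encoder and [0.99688]): 0.94176 × 0.99688 = 0.939

0.939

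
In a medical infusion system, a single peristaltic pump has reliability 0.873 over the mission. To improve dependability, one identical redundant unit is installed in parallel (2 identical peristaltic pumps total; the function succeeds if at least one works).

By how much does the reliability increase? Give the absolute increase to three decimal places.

R_before = 0.873
R_after = 1 − (1 − 0.873)^2 = 0.984
ΔR = 0.984 − 0.873 = 0.111

0.111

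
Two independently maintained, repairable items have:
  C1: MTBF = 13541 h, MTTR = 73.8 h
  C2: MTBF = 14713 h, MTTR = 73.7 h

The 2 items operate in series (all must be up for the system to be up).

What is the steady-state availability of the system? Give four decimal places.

A(C1) = MTBF/(MTBF+MTTR) = 13541/(13541+73.8) = 0.994579
A(C2) = MTBF/(MTBF+MTTR) = 14713/(14713+73.7) = 0.995016
Series availability: 0.994579 × 0.995016 = 0.9896

0.9896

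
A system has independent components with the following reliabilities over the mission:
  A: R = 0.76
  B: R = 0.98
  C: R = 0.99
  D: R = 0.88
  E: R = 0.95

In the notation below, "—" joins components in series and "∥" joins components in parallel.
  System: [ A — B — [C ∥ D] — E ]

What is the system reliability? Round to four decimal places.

Parallel (C and D): 1 − (1 − 0.990000)(1 − 0.880000) = 0.998800
Series (A, B, [0.998800], and E): 0.760000 × 0.980000 × 0.998800 × 0.950000 = 0.7067

0.7067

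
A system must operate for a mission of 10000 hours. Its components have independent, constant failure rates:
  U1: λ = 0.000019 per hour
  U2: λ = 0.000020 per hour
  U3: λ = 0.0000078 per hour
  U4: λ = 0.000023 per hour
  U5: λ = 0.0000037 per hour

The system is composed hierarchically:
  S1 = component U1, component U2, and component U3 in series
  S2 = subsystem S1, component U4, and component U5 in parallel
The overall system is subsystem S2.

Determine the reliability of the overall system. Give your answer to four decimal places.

R(U1) = exp(−0.000019 × 10000) = 0.826959
R(U2) = exp(−0.000020 × 10000) = 0.818731
R(U3) = exp(−0.0000078 × 10000) = 0.924964
R(U4) = exp(−0.000023 × 10000) = 0.794534
R(U5) = exp(−0.0000037 × 10000) = 0.963676
Series (U1, U2, and U3): 0.826959 × 0.818731 × 0.924964 = 0.626253
Parallel ([0.626253], U4, and U5): 1 − (1 − 0.626253)(1 − 0.794534)(1 − 0.963676) = 0.9972

0.9972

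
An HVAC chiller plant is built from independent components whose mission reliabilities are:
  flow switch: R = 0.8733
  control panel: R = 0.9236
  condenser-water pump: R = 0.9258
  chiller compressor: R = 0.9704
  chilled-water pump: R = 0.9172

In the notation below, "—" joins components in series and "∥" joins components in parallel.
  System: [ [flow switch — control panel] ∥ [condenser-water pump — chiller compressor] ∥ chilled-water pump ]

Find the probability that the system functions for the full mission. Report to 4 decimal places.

0.9984

Series (flow switch and control panel): 0.873300 × 0.923600 = 0.806580
Series (condenser-water pump and chiller compressor): 0.925800 × 0.970400 = 0.898396
Parallel ([0.806580], [0.898396], and chilled-water pump): 1 − (1 − 0.806580)(1 − 0.898396)(1 − 0.917200) = 0.9984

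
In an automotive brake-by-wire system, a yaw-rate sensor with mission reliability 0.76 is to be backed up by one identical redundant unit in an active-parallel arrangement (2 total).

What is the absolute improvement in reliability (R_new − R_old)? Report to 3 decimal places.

R_before = 0.76
R_after = 1 − (1 − 0.76)^2 = 0.942
ΔR = 0.942 − 0.76 = 0.182

0.182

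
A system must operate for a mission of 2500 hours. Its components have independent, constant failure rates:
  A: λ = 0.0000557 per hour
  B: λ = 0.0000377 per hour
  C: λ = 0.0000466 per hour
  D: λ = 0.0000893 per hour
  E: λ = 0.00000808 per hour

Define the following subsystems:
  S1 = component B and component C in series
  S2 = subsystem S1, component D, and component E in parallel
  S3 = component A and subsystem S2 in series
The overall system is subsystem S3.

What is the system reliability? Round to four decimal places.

R(A) = exp(−0.0000557 × 2500) = 0.870010
R(B) = exp(−0.0000377 × 2500) = 0.910055
R(C) = exp(−0.0000466 × 2500) = 0.890030
R(D) = exp(−0.0000893 × 2500) = 0.799915
R(E) = exp(−0.00000808 × 2500) = 0.980003
Series (B and C): 0.910055 × 0.890030 = 0.809976
Parallel ([0.809976], D, and E): 1 − (1 − 0.809976)(1 − 0.799915)(1 − 0.980003) = 0.999240
Series (A and [0.999240]): 0.870010 × 0.999240 = 0.8693

0.8693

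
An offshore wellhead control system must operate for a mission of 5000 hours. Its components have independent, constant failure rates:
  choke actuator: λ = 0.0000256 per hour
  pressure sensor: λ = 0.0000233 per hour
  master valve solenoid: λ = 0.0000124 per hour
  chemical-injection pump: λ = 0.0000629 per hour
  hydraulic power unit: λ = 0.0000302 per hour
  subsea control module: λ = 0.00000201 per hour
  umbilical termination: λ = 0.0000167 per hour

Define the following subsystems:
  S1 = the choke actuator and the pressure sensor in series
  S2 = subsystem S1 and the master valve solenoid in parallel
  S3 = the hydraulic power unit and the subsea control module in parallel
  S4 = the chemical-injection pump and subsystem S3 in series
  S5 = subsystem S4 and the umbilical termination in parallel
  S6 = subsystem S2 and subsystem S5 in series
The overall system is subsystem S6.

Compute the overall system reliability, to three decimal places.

R(choke actuator) = exp(−0.0000256 × 5000) = 0.87985
R(pressure sensor) = exp(−0.0000233 × 5000) = 0.89003
R(master valve solenoid) = exp(−0.0000124 × 5000) = 0.93988
R(chemical-injection pump) = exp(−0.0000629 × 5000) = 0.73015
R(hydraulic power unit) = exp(−0.0000302 × 5000) = 0.85985
R(subsea control module) = exp(−0.00000201 × 5000) = 0.99000
R(umbilical termination) = exp(−0.0000167 × 5000) = 0.91989
Series (choke actuator and pressure sensor): 0.87985 × 0.89003 = 0.78309
Parallel ([0.78309] and master valve solenoid): 1 − (1 − 0.78309)(1 − 0.93988) = 0.98696
Parallel (hydraulic power unit and subsea control module): 1 − (1 − 0.85985)(1 − 0.99000) = 0.99860
Series (chemical-injection pump and [0.99860]): 0.73015 × 0.99860 = 0.72913
Parallel ([0.72913] and umbilical termination): 1 − (1 − 0.72913)(1 − 0.91989) = 0.97830
Series ([0.98696] and [0.97830]): 0.98696 × 0.97830 = 0.966

0.966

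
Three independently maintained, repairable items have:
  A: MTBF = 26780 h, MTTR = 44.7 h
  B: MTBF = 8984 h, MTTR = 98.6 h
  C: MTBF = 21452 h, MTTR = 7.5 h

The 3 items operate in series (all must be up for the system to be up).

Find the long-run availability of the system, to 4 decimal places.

A(A) = MTBF/(MTBF+MTTR) = 26780/(26780+44.7) = 0.998334
A(B) = MTBF/(MTBF+MTTR) = 8984/(8984+98.6) = 0.989144
A(C) = MTBF/(MTBF+MTTR) = 21452/(21452+7.5) = 0.999651
Series availability: 0.998334 × 0.989144 × 0.999651 = 0.9872

0.9872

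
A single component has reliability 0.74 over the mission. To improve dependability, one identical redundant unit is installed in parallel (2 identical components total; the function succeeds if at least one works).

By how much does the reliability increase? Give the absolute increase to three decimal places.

R_before = 0.74
R_after = 1 − (1 − 0.74)^2 = 0.932
ΔR = 0.932 − 0.74 = 0.192

0.192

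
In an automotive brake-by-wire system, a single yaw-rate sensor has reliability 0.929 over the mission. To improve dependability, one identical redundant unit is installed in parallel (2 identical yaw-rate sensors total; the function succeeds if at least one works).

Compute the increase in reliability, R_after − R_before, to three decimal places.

0.066

R_before = 0.929
R_after = 1 − (1 − 0.929)^2 = 0.995
ΔR = 0.995 − 0.929 = 0.066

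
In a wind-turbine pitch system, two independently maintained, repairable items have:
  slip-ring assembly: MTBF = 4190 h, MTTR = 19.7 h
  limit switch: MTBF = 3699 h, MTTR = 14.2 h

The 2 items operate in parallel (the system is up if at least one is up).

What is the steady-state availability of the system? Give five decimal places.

0.99998

A(slip-ring assembly) = MTBF/(MTBF+MTTR) = 4190/(4190+19.7) = 0.995320
A(limit switch) = MTBF/(MTBF+MTTR) = 3699/(3699+14.2) = 0.996176
Parallel availability: 1 − (1 − 0.995320)(1 − 0.996176) = 0.99998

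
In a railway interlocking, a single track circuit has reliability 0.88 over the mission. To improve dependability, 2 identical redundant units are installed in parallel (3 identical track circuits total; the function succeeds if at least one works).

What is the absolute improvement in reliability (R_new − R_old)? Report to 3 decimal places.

0.118

R_before = 0.88
R_after = 1 − (1 − 0.88)^3 = 0.998
ΔR = 0.998 − 0.88 = 0.118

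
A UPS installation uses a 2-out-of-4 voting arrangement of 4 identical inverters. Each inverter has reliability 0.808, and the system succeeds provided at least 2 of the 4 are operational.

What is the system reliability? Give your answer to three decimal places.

R = Σ_{i=2}^{4} C(4,i) p^i (1−p)^{4−i} with p = 0.808
C(4,2)·0.808^2·0.192^2 = 0.14440
C(4,3)·0.808^3·0.192^1 = 0.40513
C(4,4)·0.808^4·0.192^0 = 0.42623
Sum = 0.976

0.976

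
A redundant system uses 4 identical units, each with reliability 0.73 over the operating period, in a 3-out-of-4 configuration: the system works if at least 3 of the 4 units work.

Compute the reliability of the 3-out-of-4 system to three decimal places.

R = Σ_{i=3}^{4} C(4,i) p^i (1−p)^{4−i} with p = 0.73
C(4,3)·0.73^3·0.27^1 = 0.42014
C(4,4)·0.73^4·0.27^0 = 0.28398
Sum = 0.704

0.704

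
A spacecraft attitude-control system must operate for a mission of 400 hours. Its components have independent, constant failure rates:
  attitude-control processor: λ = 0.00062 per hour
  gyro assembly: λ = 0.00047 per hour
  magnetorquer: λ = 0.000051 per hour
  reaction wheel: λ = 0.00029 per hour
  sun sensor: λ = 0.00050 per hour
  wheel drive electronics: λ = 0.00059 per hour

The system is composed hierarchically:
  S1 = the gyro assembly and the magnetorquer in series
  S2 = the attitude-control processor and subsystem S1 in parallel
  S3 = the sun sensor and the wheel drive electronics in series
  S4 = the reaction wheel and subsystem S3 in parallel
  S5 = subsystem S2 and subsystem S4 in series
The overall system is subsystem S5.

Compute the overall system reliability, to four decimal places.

0.9216

R(attitude-control processor) = exp(−0.00062 × 400) = 0.780360
R(gyro assembly) = exp(−0.00047 × 400) = 0.828615
R(magnetorquer) = exp(−0.000051 × 400) = 0.979807
R(reaction wheel) = exp(−0.00029 × 400) = 0.890475
R(sun sensor) = exp(−0.00050 × 400) = 0.818731
R(wheel drive electronics) = exp(−0.00059 × 400) = 0.789781
Series (gyro assembly and magnetorquer): 0.828615 × 0.979807 = 0.811883
Parallel (attitude-control processor and [0.811883]): 1 − (1 − 0.780360)(1 − 0.811883) = 0.958682
Series (sun sensor and wheel drive electronics): 0.818731 × 0.789781 = 0.646618
Parallel (reaction wheel and [0.646618]): 1 − (1 − 0.890475)(1 − 0.646618) = 0.961296
Series ([0.958682] and [0.961296]): 0.958682 × 0.961296 = 0.9216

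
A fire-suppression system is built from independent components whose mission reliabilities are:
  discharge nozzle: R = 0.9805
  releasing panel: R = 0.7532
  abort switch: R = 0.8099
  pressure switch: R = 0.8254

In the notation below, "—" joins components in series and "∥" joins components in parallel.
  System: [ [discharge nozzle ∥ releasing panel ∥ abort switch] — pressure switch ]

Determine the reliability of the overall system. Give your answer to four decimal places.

Parallel (discharge nozzle, releasing panel, and abort switch): 1 − (1 − 0.980500)(1 − 0.753200)(1 − 0.809900) = 0.999085
Series ([0.999085] and pressure switch): 0.999085 × 0.825400 = 0.8246

0.8246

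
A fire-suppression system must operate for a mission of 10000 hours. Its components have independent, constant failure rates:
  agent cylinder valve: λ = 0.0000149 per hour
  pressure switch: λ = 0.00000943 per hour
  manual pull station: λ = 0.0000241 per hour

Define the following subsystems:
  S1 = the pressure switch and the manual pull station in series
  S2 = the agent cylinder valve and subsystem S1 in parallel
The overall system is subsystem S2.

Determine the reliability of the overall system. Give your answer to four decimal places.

0.9606

R(agent cylinder valve) = exp(−0.0000149 × 10000) = 0.861569
R(pressure switch) = exp(−0.00000943 × 10000) = 0.910010
R(manual pull station) = exp(−0.0000241 × 10000) = 0.785842
Series (pressure switch and manual pull station): 0.910010 × 0.785842 = 0.715124
Parallel (agent cylinder valve and [0.715124]): 1 − (1 − 0.861569)(1 − 0.715124) = 0.9606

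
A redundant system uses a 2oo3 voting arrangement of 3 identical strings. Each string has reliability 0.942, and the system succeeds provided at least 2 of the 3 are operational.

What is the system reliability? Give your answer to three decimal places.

R = Σ_{i=2}^{3} C(3,i) p^i (1−p)^{3−i} with p = 0.942
C(3,2)·0.942^2·0.058^1 = 0.15440
C(3,3)·0.942^3·0.058^0 = 0.83590
Sum = 0.990

0.990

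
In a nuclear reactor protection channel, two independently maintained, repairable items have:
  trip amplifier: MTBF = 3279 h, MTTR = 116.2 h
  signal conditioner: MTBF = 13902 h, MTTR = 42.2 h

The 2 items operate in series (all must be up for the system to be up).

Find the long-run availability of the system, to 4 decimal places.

A(trip amplifier) = MTBF/(MTBF+MTTR) = 3279/(3279+116.2) = 0.965775
A(signal conditioner) = MTBF/(MTBF+MTTR) = 13902/(13902+42.2) = 0.996974
Series availability: 0.965775 × 0.996974 = 0.9629

0.9629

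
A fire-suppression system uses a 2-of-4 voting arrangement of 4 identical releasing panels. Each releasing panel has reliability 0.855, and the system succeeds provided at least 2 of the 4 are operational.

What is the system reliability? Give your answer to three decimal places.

0.989

R = Σ_{i=2}^{4} C(4,i) p^i (1−p)^{4−i} with p = 0.855
C(4,2)·0.855^2·0.145^2 = 0.09222
C(4,3)·0.855^3·0.145^1 = 0.36252
C(4,4)·0.855^4·0.145^0 = 0.53440
Sum = 0.989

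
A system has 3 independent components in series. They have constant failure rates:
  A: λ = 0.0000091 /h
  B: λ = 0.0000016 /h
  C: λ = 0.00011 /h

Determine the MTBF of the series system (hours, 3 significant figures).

8290

Series of exponential components: λ_sys = Σ λ_i
λ_sys = 0.0000091 + 0.0000016 + 0.00011 = 1.2070e-04 /h
MTBF = 1 / λ_sys = 8290 h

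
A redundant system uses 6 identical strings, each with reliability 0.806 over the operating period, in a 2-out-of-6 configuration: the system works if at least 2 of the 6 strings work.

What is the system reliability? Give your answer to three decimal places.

0.999

R = Σ_{i=2}^{6} C(6,i) p^i (1−p)^{6−i} with p = 0.806
C(6,2)·0.806^2·0.194^4 = 0.01380
C(6,3)·0.806^3·0.194^3 = 0.07646
C(6,4)·0.806^4·0.194^2 = 0.23825
C(6,5)·0.806^5·0.194^1 = 0.39594
C(6,6)·0.806^6·0.194^0 = 0.27416
Sum = 0.999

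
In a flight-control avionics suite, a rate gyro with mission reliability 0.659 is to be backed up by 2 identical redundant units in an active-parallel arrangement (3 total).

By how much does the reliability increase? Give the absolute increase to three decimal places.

R_before = 0.659
R_after = 1 − (1 − 0.659)^3 = 0.960
ΔR = 0.960 − 0.659 = 0.301

0.301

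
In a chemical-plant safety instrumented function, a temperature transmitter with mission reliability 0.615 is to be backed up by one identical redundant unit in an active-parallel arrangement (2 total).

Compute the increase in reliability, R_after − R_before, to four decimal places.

0.2368

R_before = 0.615
R_after = 1 − (1 − 0.615)^2 = 0.8518
ΔR = 0.8518 − 0.615 = 0.2368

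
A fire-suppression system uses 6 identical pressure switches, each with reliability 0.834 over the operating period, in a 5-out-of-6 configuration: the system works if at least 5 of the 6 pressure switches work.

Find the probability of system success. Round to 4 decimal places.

R = Σ_{i=5}^{6} C(6,i) p^i (1−p)^{6−i} with p = 0.834
C(6,5)·0.834^5·0.166^1 = 0.401874
C(6,6)·0.834^6·0.166^0 = 0.336509
Sum = 0.7384

0.7384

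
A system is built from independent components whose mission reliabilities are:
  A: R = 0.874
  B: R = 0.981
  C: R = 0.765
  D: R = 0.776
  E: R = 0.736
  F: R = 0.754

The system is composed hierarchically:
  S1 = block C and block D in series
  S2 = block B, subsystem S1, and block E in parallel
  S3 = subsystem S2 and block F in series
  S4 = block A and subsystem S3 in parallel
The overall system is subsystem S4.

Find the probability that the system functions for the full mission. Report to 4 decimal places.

Series (C and D): 0.765000 × 0.776000 = 0.593640
Parallel (B, [0.593640], and E): 1 − (1 − 0.981000)(1 − 0.593640)(1 − 0.736000) = 0.997962
Series ([0.997962] and F): 0.997962 × 0.754000 = 0.752463
Parallel (A and [0.752463]): 1 − (1 − 0.874000)(1 − 0.752463) = 0.9688

0.9688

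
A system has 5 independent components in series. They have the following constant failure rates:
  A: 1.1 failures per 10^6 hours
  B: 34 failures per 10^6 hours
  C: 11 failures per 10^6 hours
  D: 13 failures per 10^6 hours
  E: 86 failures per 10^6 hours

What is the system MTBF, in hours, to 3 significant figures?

Series of exponential components: λ_sys = Σ λ_i
λ_sys = 0.0000011 + 0.000034 + 0.000011 + 0.000013 + 0.000086 = 1.4510e-04 /h
MTBF = 1 / λ_sys = 6890 h

6890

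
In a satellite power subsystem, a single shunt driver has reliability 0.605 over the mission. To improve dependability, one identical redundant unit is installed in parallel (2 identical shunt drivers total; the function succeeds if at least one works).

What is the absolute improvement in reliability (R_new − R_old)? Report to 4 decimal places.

R_before = 0.605
R_after = 1 − (1 − 0.605)^2 = 0.8440
ΔR = 0.8440 − 0.605 = 0.2390

0.2390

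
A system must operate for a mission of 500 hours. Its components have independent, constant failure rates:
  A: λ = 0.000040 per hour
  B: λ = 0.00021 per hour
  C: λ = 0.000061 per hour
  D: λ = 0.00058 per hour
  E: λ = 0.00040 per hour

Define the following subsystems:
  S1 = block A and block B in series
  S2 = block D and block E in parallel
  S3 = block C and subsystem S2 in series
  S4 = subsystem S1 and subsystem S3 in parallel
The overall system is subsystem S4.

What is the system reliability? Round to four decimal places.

0.9913

R(A) = exp(−0.000040 × 500) = 0.980199
R(B) = exp(−0.00021 × 500) = 0.900325
R(C) = exp(−0.000061 × 500) = 0.969960
R(D) = exp(−0.00058 × 500) = 0.748264
R(E) = exp(−0.00040 × 500) = 0.818731
Series (A and B): 0.980199 × 0.900325 = 0.882498
Parallel (D and E): 1 − (1 − 0.748264)(1 − 0.818731) = 0.954368
Series (C and [0.954368]): 0.969960 × 0.954368 = 0.925699
Parallel ([0.882498] and [0.925699]): 1 − (1 − 0.882498)(1 − 0.925699) = 0.9913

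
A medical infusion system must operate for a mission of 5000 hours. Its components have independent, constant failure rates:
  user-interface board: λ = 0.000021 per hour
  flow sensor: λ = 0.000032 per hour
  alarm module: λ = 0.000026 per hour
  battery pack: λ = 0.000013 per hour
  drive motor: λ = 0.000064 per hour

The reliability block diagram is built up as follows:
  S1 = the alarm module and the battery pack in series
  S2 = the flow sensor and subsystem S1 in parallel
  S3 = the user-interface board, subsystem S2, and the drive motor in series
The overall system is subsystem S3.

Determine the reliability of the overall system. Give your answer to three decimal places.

R(user-interface board) = exp(−0.000021 × 5000) = 0.90032
R(flow sensor) = exp(−0.000032 × 5000) = 0.85214
R(alarm module) = exp(−0.000026 × 5000) = 0.87810
R(battery pack) = exp(−0.000013 × 5000) = 0.93707
R(drive motor) = exp(−0.000064 × 5000) = 0.72615
Series (alarm module and battery pack): 0.87810 × 0.93707 = 0.82284
Parallel (flow sensor and [0.82284]): 1 − (1 − 0.85214)(1 − 0.82284) = 0.97381
Series (user-interface board, [0.97381], and drive motor): 0.90032 × 0.97381 × 0.72615 = 0.637

0.637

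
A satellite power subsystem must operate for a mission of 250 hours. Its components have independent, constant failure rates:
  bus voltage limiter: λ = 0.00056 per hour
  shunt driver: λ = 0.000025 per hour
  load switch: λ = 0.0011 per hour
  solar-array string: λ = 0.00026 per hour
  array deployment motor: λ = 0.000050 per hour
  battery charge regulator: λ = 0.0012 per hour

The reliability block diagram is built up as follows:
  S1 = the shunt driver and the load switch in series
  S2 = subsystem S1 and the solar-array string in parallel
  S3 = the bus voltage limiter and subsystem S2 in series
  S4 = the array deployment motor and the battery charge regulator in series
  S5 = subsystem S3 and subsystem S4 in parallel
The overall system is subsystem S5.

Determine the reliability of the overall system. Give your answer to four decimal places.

R(bus voltage limiter) = exp(−0.00056 × 250) = 0.869358
R(shunt driver) = exp(−0.000025 × 250) = 0.993769
R(load switch) = exp(−0.0011 × 250) = 0.759572
R(solar-array string) = exp(−0.00026 × 250) = 0.937067
R(array deployment motor) = exp(−0.000050 × 250) = 0.987578
R(battery charge regulator) = exp(−0.0012 × 250) = 0.740818
Series (shunt driver and load switch): 0.993769 × 0.759572 = 0.754839
Parallel ([0.754839] and solar-array string): 1 − (1 − 0.754839)(1 − 0.937067) = 0.984571
Series (bus voltage limiter and [0.984571]): 0.869358 × 0.984571 = 0.855945
Series (array deployment motor and battery charge regulator): 0.987578 × 0.740818 = 0.731616
Parallel ([0.855945] and [0.731616]): 1 − (1 − 0.855945)(1 − 0.731616) = 0.9613

0.9613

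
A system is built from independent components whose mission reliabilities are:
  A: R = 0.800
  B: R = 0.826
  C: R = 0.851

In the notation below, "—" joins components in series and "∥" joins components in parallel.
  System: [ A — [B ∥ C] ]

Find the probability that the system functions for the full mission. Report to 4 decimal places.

Parallel (B and C): 1 − (1 − 0.826000)(1 − 0.851000) = 0.974074
Series (A and [0.974074]): 0.800000 × 0.974074 = 0.7793

0.7793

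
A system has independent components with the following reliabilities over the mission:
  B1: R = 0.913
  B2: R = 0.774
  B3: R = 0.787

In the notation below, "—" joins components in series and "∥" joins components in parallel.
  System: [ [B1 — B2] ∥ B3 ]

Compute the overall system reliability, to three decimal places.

0.938

Series (B1 and B2): 0.91300 × 0.77400 = 0.70666
Parallel ([0.70666] and B3): 1 − (1 − 0.70666)(1 − 0.78700) = 0.938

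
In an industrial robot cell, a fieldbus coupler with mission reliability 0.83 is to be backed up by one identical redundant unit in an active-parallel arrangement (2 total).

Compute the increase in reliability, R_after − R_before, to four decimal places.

R_before = 0.83
R_after = 1 − (1 − 0.83)^2 = 0.9711
ΔR = 0.9711 − 0.83 = 0.1411

0.1411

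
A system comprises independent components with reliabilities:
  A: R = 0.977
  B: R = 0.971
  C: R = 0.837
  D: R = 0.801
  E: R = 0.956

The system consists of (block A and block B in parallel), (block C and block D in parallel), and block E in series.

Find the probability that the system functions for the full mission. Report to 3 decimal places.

0.924

Parallel (A and B): 1 − (1 − 0.97700)(1 − 0.97100) = 0.99933
Parallel (C and D): 1 − (1 − 0.83700)(1 − 0.80100) = 0.96756
Series ([0.99933], [0.96756], and E): 0.99933 × 0.96756 × 0.95600 = 0.924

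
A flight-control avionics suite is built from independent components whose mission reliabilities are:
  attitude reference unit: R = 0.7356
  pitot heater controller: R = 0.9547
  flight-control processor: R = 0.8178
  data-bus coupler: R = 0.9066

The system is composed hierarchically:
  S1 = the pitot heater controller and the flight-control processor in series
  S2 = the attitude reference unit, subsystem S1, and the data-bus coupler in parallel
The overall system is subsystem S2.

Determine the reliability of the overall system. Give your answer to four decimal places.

Series (pitot heater controller and flight-control processor): 0.954700 × 0.817800 = 0.780754
Parallel (attitude reference unit, [0.780754], and data-bus coupler): 1 − (1 − 0.735600)(1 − 0.780754)(1 − 0.906600) = 0.9946

0.9946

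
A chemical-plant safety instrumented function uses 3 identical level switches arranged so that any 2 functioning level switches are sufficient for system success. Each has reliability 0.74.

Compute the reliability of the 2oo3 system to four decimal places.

R = Σ_{i=2}^{3} C(3,i) p^i (1−p)^{3−i} with p = 0.74
C(3,2)·0.74^2·0.26^1 = 0.427128
C(3,3)·0.74^3·0.26^0 = 0.405224
Sum = 0.8324

0.8324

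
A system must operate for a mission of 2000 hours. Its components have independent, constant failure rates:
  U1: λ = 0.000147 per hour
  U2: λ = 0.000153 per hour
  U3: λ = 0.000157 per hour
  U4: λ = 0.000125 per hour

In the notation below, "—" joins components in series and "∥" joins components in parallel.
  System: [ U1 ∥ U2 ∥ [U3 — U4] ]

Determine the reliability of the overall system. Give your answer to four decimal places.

R(U1) = exp(−0.000147 × 2000) = 0.745276
R(U2) = exp(−0.000153 × 2000) = 0.736387
R(U3) = exp(−0.000157 × 2000) = 0.730519
R(U4) = exp(−0.000125 × 2000) = 0.778801
Series (U3 and U4): 0.730519 × 0.778801 = 0.568929
Parallel (U1, U2, and [0.568929]): 1 − (1 − 0.745276)(1 − 0.736387)(1 − 0.568929) = 0.9711

0.9711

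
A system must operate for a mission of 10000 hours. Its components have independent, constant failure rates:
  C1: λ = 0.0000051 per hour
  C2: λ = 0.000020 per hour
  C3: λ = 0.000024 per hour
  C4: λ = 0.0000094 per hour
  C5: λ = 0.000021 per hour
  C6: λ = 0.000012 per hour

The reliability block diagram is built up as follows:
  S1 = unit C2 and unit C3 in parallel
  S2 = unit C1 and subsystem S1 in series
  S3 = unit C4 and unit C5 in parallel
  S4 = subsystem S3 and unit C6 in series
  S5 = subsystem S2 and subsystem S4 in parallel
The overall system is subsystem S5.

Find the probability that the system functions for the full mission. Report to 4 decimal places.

R(C1) = exp(−0.0000051 × 10000) = 0.950279
R(C2) = exp(−0.000020 × 10000) = 0.818731
R(C3) = exp(−0.000024 × 10000) = 0.786628
R(C4) = exp(−0.0000094 × 10000) = 0.910283
R(C5) = exp(−0.000021 × 10000) = 0.810584
R(C6) = exp(−0.000012 × 10000) = 0.886920
Parallel (C2 and C3): 1 − (1 − 0.818731)(1 − 0.786628) = 0.961322
Series (C1 and [0.961322]): 0.950279 × 0.961322 = 0.913524
Parallel (C4 and C5): 1 − (1 − 0.910283)(1 − 0.810584) = 0.983006
Series ([0.983006] and C6): 0.983006 × 0.886920 = 0.871848
Parallel ([0.913524] and [0.871848]): 1 − (1 − 0.913524)(1 − 0.871848) = 0.9889

0.9889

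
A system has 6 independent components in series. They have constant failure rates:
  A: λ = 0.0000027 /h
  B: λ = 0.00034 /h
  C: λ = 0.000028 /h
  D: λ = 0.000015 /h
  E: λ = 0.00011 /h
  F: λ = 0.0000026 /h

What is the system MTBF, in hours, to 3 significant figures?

2010

Series of exponential components: λ_sys = Σ λ_i
λ_sys = 0.0000027 + 0.00034 + 0.000028 + 0.000015 + 0.00011 + 0.0000026 = 4.9830e-04 /h
MTBF = 1 / λ_sys = 2010 h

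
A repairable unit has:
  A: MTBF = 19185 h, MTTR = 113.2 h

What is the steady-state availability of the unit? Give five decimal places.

0.99413

A(A) = MTBF/(MTBF+MTTR) = 19185/(19185+113.2) = 0.99413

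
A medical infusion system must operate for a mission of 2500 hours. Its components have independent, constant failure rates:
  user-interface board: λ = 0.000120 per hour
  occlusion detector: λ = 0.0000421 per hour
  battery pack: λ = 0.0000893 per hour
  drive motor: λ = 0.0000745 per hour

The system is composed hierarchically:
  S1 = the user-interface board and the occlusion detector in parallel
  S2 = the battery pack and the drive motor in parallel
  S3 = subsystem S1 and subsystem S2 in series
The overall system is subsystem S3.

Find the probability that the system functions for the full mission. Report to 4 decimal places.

0.9410

R(user-interface board) = exp(−0.000120 × 2500) = 0.740818
R(occlusion detector) = exp(−0.0000421 × 2500) = 0.900099
R(battery pack) = exp(−0.0000893 × 2500) = 0.799915
R(drive motor) = exp(−0.0000745 × 2500) = 0.830066
Parallel (user-interface board and occlusion detector): 1 − (1 − 0.740818)(1 − 0.900099) = 0.974107
Parallel (battery pack and drive motor): 1 − (1 − 0.799915)(1 − 0.830066) = 0.965999
Series ([0.974107] and [0.965999]): 0.974107 × 0.965999 = 0.9410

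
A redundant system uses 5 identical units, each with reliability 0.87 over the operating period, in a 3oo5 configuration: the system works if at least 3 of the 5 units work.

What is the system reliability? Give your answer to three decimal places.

0.982

R = Σ_{i=3}^{5} C(5,i) p^i (1−p)^{5−i} with p = 0.87
C(5,3)·0.87^3·0.13^2 = 0.11129
C(5,4)·0.87^4·0.13^1 = 0.37238
C(5,5)·0.87^5·0.13^0 = 0.49842
Sum = 0.982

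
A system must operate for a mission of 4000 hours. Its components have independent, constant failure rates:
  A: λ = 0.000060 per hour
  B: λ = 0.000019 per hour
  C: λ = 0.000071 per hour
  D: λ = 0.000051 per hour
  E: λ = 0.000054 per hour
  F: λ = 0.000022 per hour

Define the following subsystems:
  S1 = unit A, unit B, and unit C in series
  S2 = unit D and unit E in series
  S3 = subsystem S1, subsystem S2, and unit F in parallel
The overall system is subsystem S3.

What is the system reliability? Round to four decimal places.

0.9870

R(A) = exp(−0.000060 × 4000) = 0.786628
R(B) = exp(−0.000019 × 4000) = 0.926816
R(C) = exp(−0.000071 × 4000) = 0.752767
R(D) = exp(−0.000051 × 4000) = 0.815462
R(E) = exp(−0.000054 × 4000) = 0.805735
R(F) = exp(−0.000022 × 4000) = 0.915761
Series (A, B, and C): 0.786628 × 0.926816 × 0.752767 = 0.548812
Series (D and E): 0.815462 × 0.805735 = 0.657046
Parallel ([0.548812], [0.657046], and F): 1 − (1 − 0.548812)(1 − 0.657046)(1 − 0.915761) = 0.9870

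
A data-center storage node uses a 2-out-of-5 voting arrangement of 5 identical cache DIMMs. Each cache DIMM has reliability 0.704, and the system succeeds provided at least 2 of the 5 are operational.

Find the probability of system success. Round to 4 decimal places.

0.9707

R = Σ_{i=2}^{5} C(5,i) p^i (1−p)^{5−i} with p = 0.704
C(5,2)·0.704^2·0.296^3 = 0.128535
C(5,3)·0.704^3·0.296^2 = 0.305704
C(5,4)·0.704^4·0.296^1 = 0.363540
C(5,5)·0.704^5·0.296^0 = 0.172927
Sum = 0.9707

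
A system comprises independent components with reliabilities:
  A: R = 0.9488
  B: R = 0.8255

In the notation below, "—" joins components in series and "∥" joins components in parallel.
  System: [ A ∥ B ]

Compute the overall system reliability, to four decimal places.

0.9911

Parallel (A and B): 1 − (1 − 0.948800)(1 − 0.825500) = 0.9911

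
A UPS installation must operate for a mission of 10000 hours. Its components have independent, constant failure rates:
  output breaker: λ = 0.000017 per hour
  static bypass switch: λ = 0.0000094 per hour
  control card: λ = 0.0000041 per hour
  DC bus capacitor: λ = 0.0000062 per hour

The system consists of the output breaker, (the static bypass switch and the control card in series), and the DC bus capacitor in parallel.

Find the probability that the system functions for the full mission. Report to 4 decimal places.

R(output breaker) = exp(−0.000017 × 10000) = 0.843665
R(static bypass switch) = exp(−0.0000094 × 10000) = 0.910283
R(control card) = exp(−0.0000041 × 10000) = 0.959829
R(DC bus capacitor) = exp(−0.0000062 × 10000) = 0.939883
Series (static bypass switch and control card): 0.910283 × 0.959829 = 0.873716
Parallel (output breaker, [0.873716], and DC bus capacitor): 1 − (1 − 0.843665)(1 − 0.873716)(1 − 0.939883) = 0.9988

0.9988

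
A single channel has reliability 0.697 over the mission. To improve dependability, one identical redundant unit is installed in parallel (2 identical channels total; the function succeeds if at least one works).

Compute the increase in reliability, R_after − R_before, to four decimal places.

R_before = 0.697
R_after = 1 − (1 − 0.697)^2 = 0.9082
ΔR = 0.9082 − 0.697 = 0.2112

0.2112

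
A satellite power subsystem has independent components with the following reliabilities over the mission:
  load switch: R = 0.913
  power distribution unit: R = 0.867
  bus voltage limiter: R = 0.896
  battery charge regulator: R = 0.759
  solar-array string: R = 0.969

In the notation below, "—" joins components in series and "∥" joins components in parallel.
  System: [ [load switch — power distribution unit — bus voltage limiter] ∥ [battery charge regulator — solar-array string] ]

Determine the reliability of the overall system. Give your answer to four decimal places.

Series (load switch, power distribution unit, and bus voltage limiter): 0.913000 × 0.867000 × 0.896000 = 0.709248
Series (battery charge regulator and solar-array string): 0.759000 × 0.969000 = 0.735471
Parallel ([0.709248] and [0.735471]): 1 − (1 − 0.709248)(1 − 0.735471) = 0.9231

0.9231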